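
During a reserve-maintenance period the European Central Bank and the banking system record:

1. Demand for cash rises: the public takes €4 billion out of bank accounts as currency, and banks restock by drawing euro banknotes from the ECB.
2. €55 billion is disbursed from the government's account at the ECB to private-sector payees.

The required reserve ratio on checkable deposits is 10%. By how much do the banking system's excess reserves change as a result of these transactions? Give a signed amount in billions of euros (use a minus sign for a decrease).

+€45.9 billion

Currency withdrawal €4 billion: reserves −€4B, deposits −€4B.
Government spending €55 billion: reserves +€55B, deposits +€55B.
Totals: Δreserves = +€51B, Δdeposits = +€51B.
Δrequired reserves = 10% × +€51B = +€5.1B.
Δexcess reserves = Δreserves − Δrequired = +€51B − (+€5.1B) = +€45.9 billion.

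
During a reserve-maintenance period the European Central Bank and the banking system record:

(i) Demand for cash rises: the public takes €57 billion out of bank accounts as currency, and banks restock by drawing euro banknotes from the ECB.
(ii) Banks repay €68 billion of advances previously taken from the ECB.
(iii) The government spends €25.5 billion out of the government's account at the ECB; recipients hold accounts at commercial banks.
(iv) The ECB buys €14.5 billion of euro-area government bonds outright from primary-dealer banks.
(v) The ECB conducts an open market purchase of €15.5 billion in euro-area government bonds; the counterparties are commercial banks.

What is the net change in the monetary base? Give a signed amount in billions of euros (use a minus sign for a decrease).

-€12.5 billion

Currency withdrawal €57 billion: just a shift between currency and reserves — both are base money → 0.
Discount-window repayment €68 billion: ECB balance sheet contracts → −€68B.
Government spending €25.5 billion: a non-base liability converts back to reserves → +€25.5B.
OMO purchase (from banks) €14.5 billion: ECB balance sheet expands → +€14.5B.
OMO purchase (from banks) €15.5 billion: ECB balance sheet expands → +€15.5B.
Net: 0 − 68 + 25.5 + 14.5 + 15.5 = -€12.5 billion.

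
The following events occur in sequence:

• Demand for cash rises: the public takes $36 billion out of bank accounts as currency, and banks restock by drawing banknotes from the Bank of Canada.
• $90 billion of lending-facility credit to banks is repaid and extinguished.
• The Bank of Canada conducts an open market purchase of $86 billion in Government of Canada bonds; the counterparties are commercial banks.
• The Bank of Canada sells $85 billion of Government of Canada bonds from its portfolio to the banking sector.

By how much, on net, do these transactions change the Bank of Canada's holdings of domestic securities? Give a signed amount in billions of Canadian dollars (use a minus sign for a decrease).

Currency withdrawal $36 billion: the Bank of Canada's securities portfolio is untouched → 0.
Discount-window repayment $90 billion: the Bank of Canada's securities portfolio is untouched → 0.
OMO purchase (from banks) $86 billion: securities added to the Bank of Canada's portfolio → +$86B.
OMO sale (to banks) $85 billion: securities removed from the Bank of Canada's portfolio → −$85B.
Net: 0 + 0 + 86 − 85 = +$1 billion.

+$1 billion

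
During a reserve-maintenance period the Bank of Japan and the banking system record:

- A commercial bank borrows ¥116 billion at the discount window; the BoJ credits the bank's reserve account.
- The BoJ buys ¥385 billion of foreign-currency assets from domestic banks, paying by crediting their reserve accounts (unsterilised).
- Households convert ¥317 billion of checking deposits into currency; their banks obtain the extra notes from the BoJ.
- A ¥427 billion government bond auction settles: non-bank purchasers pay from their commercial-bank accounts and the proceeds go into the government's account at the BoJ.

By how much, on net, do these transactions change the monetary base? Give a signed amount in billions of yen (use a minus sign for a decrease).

+¥74 billion

Discount-window loan ¥116 billion: BoJ balance sheet expands → +¥116B.
FX purchase ¥385 billion: BoJ balance sheet expands → +¥385B.
Currency withdrawal ¥317 billion: just a shift between currency and reserves — both are base money → 0.
Government account inflow ¥427 billion: reserves shift to a non-base liability → −¥427B.
Net: 116 + 385 + 0 − 427 = +¥74 billion.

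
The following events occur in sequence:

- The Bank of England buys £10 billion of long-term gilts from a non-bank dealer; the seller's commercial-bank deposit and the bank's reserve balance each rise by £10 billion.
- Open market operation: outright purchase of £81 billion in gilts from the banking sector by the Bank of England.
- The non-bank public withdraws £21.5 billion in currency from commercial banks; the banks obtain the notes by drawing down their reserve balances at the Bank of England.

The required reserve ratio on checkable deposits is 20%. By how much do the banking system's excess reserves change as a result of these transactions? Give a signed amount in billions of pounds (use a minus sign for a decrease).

+£71.8 billion

Asset purchase (from non-banks) £10 billion: reserves +£10B, deposits +£10B.
OMO purchase (from banks) £81 billion: reserves +£81B, deposits 0.
Currency withdrawal £21.5 billion: reserves −£21.5B, deposits −£21.5B.
Totals: Δreserves = +£69.5B, Δdeposits = −£11.5B.
Δrequired reserves = 20% × −£11.5B = −£2.3B.
Δexcess reserves = Δreserves − Δrequired = +£69.5B − (−£2.3B) = +£71.8 billion.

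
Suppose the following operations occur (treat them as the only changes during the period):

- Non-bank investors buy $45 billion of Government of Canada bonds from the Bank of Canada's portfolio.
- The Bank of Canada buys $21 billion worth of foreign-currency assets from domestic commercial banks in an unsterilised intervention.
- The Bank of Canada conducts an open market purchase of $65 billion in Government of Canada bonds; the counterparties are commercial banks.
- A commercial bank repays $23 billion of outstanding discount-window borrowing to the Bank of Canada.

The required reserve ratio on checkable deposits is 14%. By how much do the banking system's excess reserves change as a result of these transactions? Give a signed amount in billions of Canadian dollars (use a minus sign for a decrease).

Asset sale (to non-banks) $45 billion: reserves −$45B, deposits −$45B.
FX purchase $21 billion: reserves +$21B, deposits 0.
OMO purchase (from banks) $65 billion: reserves +$65B, deposits 0.
Discount-window repayment $23 billion: reserves −$23B, deposits 0.
Totals: Δreserves = +$18B, Δdeposits = −$45B.
Δrequired reserves = 14% × −$45B = −$6.3B.
Δexcess reserves = Δreserves − Δrequired = +$18B − (−$6.3B) = +$24.3 billion.

+$24.3 billion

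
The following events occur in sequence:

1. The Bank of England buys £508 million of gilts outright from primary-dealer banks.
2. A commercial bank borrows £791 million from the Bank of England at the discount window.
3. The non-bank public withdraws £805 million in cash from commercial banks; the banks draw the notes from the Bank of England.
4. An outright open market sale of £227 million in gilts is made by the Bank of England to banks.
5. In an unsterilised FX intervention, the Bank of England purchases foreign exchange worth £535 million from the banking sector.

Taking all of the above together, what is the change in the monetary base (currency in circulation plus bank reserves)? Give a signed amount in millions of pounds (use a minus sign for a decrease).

Bank of England balance sheet:
  Assets:      Securities +£281M, Loans to banks +£791M, Foreign assets +£535M
  Liabilities: Bank reserves +£802M, Currency in circulation +£805M
Commercial banking system:
  Assets:      Reserves at CB +£802M, Securities −£281M, Foreign assets −£535M
  Liabilities: Checkable deposits −£805M, Borrowings from CB +£791M
Monetary base = currency + reserves: +£805M + (+£802M) = +£1607 million.

+£1607 million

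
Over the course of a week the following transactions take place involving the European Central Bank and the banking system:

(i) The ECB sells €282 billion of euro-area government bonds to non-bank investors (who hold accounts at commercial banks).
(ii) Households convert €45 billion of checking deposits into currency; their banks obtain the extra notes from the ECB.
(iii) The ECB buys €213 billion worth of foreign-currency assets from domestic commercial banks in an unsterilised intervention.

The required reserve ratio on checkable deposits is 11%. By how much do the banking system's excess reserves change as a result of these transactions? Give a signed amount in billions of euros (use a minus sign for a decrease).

-€78.03 billion

Asset sale (to non-banks) €282 billion: reserves −€282B, deposits −€282B.
Currency withdrawal €45 billion: reserves −€45B, deposits −€45B.
FX purchase €213 billion: reserves +€213B, deposits 0.
Totals: Δreserves = −€114B, Δdeposits = −€327B.
Δrequired reserves = 11% × −€327B = −€35.97B.
Δexcess reserves = Δreserves − Δrequired = −€114B − (−€35.97B) = -€78.03 billion.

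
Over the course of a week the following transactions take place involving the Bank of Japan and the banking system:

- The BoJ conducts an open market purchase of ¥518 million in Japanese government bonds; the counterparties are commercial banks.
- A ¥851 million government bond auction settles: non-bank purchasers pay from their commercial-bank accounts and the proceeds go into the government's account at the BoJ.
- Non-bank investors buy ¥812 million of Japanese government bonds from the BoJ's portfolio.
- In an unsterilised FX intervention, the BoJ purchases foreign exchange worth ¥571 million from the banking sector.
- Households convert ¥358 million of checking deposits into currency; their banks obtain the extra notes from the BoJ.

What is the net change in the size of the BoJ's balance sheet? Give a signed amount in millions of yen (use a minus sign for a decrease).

BoJ balance sheet:
  Assets:      Securities −¥294M, Foreign assets +¥571M
  Liabilities: Bank reserves −¥932M, Currency in circulation +¥358M, Government deposits +¥851M
Commercial banking system:
  Assets:      Reserves at CB −¥932M, Securities −¥518M, Foreign assets −¥571M
  Liabilities: Checkable deposits −¥2021M
Change in total BoJ assets = +¥277 million.

+¥277 million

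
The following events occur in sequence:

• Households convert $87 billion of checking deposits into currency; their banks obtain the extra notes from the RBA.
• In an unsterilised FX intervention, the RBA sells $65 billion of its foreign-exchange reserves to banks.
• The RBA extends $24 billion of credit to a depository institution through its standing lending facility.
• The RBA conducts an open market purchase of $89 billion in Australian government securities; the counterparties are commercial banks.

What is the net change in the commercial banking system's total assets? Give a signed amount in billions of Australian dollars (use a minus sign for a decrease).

-$63 billion

RBA balance sheet:
  Assets:      Securities +$89B, Loans to banks +$24B, Foreign assets −$65B
  Liabilities: Bank reserves −$39B, Currency in circulation +$87B
Commercial banking system:
  Assets:      Reserves at CB −$39B, Securities −$89B, Foreign assets +$65B
  Liabilities: Checkable deposits −$87B, Borrowings from CB +$24B
Change in total bank assets = -$63 billion.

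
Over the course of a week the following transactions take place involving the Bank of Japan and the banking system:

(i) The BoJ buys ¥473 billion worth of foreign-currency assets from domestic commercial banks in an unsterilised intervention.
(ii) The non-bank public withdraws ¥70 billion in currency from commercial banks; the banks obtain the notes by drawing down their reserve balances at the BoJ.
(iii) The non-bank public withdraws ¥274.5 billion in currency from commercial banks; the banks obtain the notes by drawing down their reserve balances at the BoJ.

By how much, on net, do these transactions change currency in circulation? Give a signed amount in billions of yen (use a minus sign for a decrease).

BoJ balance sheet:
  Assets:      Foreign assets +¥473B
  Liabilities: Bank reserves +¥128.5B, Currency in circulation +¥344.5B
So the change in currency in circulation is +¥344.5 billion.

+¥344.5 billion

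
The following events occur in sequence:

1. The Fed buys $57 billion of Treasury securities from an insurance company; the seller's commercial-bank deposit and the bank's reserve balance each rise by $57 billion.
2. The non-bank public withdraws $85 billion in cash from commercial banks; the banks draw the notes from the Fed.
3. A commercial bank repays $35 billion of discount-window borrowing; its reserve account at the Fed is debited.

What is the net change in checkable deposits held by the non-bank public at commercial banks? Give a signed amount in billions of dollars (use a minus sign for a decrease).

-$28 billion

Asset purchase (from non-banks) $57 billion: non-bank counterparties' bank balances rise → +$57B.
Currency withdrawal $85 billion: non-bank counterparties' bank balances fall → −$85B.
Discount-window repayment $35 billion: the counterparty is a bank, so public deposits are unchanged → 0.
Net: 57 − 85 + 0 = -$28 billion.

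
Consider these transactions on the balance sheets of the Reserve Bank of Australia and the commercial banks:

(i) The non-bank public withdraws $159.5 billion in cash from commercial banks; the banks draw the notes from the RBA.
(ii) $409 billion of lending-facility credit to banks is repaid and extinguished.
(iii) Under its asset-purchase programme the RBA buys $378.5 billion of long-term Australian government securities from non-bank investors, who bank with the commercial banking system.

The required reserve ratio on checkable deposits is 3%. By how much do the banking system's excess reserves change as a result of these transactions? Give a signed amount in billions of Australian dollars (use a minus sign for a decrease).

-$196.57 billion

Currency withdrawal $159.5 billion: reserves −$159.5B, deposits −$159.5B.
Discount-window repayment $409 billion: reserves −$409B, deposits 0.
Asset purchase (from non-banks) $378.5 billion: reserves +$378.5B, deposits +$378.5B.
Totals: Δreserves = −$190B, Δdeposits = +$219B.
Δrequired reserves = 3% × +$219B = +$6.57B.
Δexcess reserves = Δreserves − Δrequired = −$190B − (+$6.57B) = -$196.57 billion.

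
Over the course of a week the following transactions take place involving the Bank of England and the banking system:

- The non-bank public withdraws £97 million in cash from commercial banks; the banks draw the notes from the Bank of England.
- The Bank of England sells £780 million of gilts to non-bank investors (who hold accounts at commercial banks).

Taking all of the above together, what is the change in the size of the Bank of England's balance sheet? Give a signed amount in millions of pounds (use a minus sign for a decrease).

-£780 million

Currency withdrawal £97 million: only the composition of liabilities changes → 0.
Asset sale (to non-banks) £780 million: a Bank of England asset is shed → −£780M.
Net: 0 − 780 = -£780 million.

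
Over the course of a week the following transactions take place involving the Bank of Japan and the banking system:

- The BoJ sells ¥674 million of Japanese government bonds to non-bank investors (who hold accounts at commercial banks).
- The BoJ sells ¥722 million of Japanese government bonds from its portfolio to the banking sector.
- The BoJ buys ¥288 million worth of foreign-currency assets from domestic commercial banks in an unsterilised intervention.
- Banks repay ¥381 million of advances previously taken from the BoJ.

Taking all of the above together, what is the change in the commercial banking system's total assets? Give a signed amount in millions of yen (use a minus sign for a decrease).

-¥1055 million

BoJ balance sheet:
  Assets:      Securities −¥1396M, Loans to banks −¥381M, Foreign assets +¥288M
  Liabilities: Bank reserves −¥1489M
Commercial banking system:
  Assets:      Reserves at CB −¥1489M, Securities +¥722M, Foreign assets −¥288M
  Liabilities: Checkable deposits −¥674M, Borrowings from CB −¥381M
Change in total bank assets = -¥1055 million.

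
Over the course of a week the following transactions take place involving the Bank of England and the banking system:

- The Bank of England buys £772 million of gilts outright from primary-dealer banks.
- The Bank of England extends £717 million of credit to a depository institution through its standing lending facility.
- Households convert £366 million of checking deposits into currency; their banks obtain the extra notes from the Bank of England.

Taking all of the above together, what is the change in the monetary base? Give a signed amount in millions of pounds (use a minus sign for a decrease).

+£1489 million

Bank of England balance sheet:
  Assets:      Securities +£772M, Loans to banks +£717M
  Liabilities: Bank reserves +£1123M, Currency in circulation +£366M
Monetary base = currency + reserves: +£366M + (+£1123M) = +£1489 million.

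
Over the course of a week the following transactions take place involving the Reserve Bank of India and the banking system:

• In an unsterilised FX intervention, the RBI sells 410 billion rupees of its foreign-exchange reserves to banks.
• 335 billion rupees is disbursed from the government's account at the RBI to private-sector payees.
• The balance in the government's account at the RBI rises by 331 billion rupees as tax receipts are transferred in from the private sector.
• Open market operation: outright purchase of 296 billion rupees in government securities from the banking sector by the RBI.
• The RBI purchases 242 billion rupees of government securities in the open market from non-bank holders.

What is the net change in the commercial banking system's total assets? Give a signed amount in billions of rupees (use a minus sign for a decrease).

+246 billion

FX sale 410 billion rupees: just an asset swap on bank balance sheets → 0.
Government spending 335 billion rupees: bank balance sheets expand → +335B.
Government account inflow 331 billion rupees: bank balance sheets shrink → −331B.
OMO purchase (from banks) 296 billion rupees: just an asset swap on bank balance sheets → 0.
Asset purchase (from non-banks) 242 billion rupees: bank balance sheets expand → +242B.
Net: 0 + 335 − 331 + 0 + 242 = +246 billion.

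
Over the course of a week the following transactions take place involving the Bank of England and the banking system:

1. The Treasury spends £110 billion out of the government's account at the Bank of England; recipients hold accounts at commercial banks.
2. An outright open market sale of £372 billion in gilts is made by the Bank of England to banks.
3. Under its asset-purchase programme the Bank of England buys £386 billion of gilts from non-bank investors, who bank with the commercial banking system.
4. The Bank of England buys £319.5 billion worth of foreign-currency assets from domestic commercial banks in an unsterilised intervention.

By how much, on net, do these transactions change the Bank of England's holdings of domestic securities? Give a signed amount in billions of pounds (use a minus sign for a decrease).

Bank of England balance sheet:
  Assets:      Securities +£14B, Foreign assets +£319.5B
  Liabilities: Bank reserves +£443.5B, Government deposits −£110B
So the change in the Bank of England's holdings of domestic securities is +£14 billion.

+£14 billion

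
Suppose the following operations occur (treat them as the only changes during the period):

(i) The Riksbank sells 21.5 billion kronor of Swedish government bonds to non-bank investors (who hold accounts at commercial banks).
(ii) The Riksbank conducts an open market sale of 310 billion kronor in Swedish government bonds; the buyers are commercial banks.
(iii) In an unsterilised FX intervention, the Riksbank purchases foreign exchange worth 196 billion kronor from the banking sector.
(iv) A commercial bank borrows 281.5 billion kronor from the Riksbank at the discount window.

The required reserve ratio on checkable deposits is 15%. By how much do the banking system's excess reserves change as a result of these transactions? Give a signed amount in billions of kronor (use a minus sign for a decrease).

Asset sale (to non-banks) 21.5 billion kronor: reserves −21.5B, deposits −21.5B.
OMO sale (to banks) 310 billion kronor: reserves −310B, deposits 0.
FX purchase 196 billion kronor: reserves +196B, deposits 0.
Discount-window loan 281.5 billion kronor: reserves +281.5B, deposits 0.
Totals: Δreserves = +146B, Δdeposits = −21.5B.
Δrequired reserves = 15% × −21.5B = −3.225B.
Δexcess reserves = Δreserves − Δrequired = +146B − (−3.225B) = +149.225 billion.

+149.225 billion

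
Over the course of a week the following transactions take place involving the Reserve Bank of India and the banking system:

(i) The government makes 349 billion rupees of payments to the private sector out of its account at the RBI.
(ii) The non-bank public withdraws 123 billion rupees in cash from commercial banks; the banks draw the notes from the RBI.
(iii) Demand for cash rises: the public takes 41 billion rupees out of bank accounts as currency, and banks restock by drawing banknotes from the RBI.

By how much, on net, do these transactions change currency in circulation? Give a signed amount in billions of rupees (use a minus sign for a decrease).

Government spending 349 billion rupees: no currency enters or leaves circulation → 0.
Currency withdrawal 123 billion rupees: notes leave the central bank → +123B.
Currency withdrawal 41 billion rupees: notes leave the central bank → +41B.
Net: 0 + 123 + 41 = +164 billion.

+164 billion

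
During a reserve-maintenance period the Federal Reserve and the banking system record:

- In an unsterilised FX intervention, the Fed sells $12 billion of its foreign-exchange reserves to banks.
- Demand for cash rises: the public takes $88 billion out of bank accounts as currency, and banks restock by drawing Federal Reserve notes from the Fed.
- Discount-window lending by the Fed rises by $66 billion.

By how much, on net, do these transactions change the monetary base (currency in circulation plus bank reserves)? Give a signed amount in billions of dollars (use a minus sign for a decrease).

FX sale $12 billion: Fed balance sheet contracts → −$12B.
Currency withdrawal $88 billion: just a shift between currency and reserves — both are base money → 0.
Discount-window loan $66 billion: Fed balance sheet expands → +$66B.
Net: −12 + 0 + 66 = +$54 billion.

+$54 billion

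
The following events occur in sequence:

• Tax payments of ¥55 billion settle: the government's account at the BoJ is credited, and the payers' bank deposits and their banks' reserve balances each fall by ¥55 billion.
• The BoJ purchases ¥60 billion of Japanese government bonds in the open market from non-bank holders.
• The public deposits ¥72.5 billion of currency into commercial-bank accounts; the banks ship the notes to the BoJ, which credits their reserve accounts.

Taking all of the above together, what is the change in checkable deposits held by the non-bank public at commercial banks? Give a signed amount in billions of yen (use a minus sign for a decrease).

BoJ balance sheet:
  Assets:      Securities +¥60B
  Liabilities: Bank reserves +¥77.5B, Currency in circulation −¥72.5B, Government deposits +¥55B
Commercial banking system:
  Assets:      Reserves at CB +¥77.5B
  Liabilities: Checkable deposits +¥77.5B
So the change in checkable deposits held by the non-bank public at commercial banks is +¥77.5 billion.

+¥77.5 billion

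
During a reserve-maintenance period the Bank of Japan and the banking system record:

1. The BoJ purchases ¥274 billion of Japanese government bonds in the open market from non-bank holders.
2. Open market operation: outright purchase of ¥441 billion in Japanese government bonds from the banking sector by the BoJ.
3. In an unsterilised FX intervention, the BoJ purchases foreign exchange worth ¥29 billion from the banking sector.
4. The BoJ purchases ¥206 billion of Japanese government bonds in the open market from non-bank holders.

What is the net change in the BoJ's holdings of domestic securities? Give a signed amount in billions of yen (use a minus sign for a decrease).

+¥921 billion

BoJ balance sheet:
  Assets:      Securities +¥921B, Foreign assets +¥29B
  Liabilities: Bank reserves +¥950B
Commercial banking system:
  Assets:      Reserves at CB +¥950B, Securities −¥441B, Foreign assets −¥29B
  Liabilities: Checkable deposits +¥480B
So the change in the BoJ's holdings of domestic securities is +¥921 billion.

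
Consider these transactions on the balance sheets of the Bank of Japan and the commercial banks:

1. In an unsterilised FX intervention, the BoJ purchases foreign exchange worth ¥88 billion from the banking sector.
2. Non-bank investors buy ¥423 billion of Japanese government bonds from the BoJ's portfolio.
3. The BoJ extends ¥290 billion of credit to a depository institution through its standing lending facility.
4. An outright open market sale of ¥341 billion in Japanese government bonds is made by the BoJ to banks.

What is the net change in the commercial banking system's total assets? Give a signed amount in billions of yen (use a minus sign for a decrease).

-¥133 billion

BoJ balance sheet:
  Assets:      Securities −¥764B, Loans to banks +¥290B, Foreign assets +¥88B
  Liabilities: Bank reserves −¥386B
Commercial banking system:
  Assets:      Reserves at CB −¥386B, Securities +¥341B, Foreign assets −¥88B
  Liabilities: Checkable deposits −¥423B, Borrowings from CB +¥290B
Change in total bank assets = -¥133 billion.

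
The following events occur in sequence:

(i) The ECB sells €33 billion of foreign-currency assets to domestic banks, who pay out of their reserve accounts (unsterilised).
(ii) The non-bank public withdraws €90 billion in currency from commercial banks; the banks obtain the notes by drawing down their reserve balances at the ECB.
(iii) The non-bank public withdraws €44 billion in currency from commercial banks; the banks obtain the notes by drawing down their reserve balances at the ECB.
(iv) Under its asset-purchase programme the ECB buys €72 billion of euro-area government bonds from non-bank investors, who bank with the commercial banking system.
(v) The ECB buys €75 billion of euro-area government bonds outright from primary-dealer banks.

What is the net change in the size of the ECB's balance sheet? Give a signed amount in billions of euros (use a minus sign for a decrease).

ECB balance sheet:
  Assets:      Securities +€147B, Foreign assets −€33B
  Liabilities: Bank reserves −€20B, Currency in circulation +€134B
Commercial banking system:
  Assets:      Reserves at CB −€20B, Securities −€75B, Foreign assets +€33B
  Liabilities: Checkable deposits −€62B
Change in total ECB assets = +€114 billion.

+€114 billion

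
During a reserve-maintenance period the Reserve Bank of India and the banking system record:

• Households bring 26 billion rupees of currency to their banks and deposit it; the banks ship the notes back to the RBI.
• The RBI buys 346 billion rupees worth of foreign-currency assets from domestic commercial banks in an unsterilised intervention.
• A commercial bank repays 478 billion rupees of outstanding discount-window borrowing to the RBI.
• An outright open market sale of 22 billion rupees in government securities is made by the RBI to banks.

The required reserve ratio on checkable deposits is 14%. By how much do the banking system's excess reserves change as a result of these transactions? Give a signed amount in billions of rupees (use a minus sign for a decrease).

-131.64 billion

Currency deposit 26 billion rupees: reserves +26B, deposits +26B.
FX purchase 346 billion rupees: reserves +346B, deposits 0.
Discount-window repayment 478 billion rupees: reserves −478B, deposits 0.
OMO sale (to banks) 22 billion rupees: reserves −22B, deposits 0.
Totals: Δreserves = −128B, Δdeposits = +26B.
Δrequired reserves = 14% × +26B = +3.64B.
Δexcess reserves = Δreserves − Δrequired = −128B − (+3.64B) = -131.64 billion.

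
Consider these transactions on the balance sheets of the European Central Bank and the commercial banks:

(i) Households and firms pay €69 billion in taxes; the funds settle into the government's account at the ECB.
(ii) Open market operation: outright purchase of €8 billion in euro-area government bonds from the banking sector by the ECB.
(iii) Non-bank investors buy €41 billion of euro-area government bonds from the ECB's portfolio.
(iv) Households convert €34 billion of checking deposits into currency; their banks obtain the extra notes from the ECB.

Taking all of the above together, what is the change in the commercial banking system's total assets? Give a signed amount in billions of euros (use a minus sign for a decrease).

-€144 billion

ECB balance sheet:
  Assets:      Securities −€33B
  Liabilities: Bank reserves −€136B, Currency in circulation +€34B, Government deposits +€69B
Commercial banking system:
  Assets:      Reserves at CB −€136B, Securities −€8B
  Liabilities: Checkable deposits −€144B
Change in total bank assets = -€144 billion.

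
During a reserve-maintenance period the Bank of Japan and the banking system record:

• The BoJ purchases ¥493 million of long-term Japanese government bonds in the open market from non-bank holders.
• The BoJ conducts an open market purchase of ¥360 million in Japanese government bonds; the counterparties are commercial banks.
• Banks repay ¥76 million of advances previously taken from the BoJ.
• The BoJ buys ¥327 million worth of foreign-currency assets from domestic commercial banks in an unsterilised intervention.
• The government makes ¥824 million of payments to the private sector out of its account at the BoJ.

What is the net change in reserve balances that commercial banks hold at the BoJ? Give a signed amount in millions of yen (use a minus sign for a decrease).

+¥1928 million

Asset purchase (from non-banks) ¥493 million: the BoJ pays by crediting reserve accounts → +¥493M.
OMO purchase (from banks) ¥360 million: the BoJ pays by crediting reserve accounts → +¥360M.
Discount-window repayment ¥76 million: repayment is debited from reserves → −¥76M.
FX purchase ¥327 million: the BoJ pays by crediting reserve accounts → +¥327M.
Government spending ¥824 million: government payments flow into bank reserve accounts → +¥824M.
Net: 493 + 360 − 76 + 327 + 824 = +¥1928 million.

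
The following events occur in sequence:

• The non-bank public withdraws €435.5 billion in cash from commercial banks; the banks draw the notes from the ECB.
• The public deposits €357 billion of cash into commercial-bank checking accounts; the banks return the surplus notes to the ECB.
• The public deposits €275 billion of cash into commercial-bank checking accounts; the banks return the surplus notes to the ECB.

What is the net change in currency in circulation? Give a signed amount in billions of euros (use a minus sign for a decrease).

-€196.5 billion

ECB balance sheet:
  Assets:      no change
  Liabilities: Bank reserves +€196.5B, Currency in circulation −€196.5B
So the change in currency in circulation is -€196.5 billion.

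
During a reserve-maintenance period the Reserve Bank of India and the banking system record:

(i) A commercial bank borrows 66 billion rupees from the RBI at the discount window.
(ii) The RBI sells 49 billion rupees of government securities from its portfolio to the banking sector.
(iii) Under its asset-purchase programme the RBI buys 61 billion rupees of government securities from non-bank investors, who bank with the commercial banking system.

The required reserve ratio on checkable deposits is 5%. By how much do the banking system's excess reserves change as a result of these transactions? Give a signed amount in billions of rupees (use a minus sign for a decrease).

+74.95 billion

Discount-window loan 66 billion rupees: reserves +66B, deposits 0.
OMO sale (to banks) 49 billion rupees: reserves −49B, deposits 0.
Asset purchase (from non-banks) 61 billion rupees: reserves +61B, deposits +61B.
Totals: Δreserves = +78B, Δdeposits = +61B.
Δrequired reserves = 5% × +61B = +3.05B.
Δexcess reserves = Δreserves − Δrequired = +78B − (+3.05B) = +74.95 billion.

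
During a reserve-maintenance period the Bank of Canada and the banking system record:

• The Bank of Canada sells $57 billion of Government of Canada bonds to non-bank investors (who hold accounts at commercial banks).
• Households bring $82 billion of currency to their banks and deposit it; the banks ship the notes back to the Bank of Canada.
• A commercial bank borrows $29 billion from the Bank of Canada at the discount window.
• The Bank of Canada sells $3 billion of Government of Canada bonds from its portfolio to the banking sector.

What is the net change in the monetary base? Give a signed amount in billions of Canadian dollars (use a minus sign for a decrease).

Asset sale (to non-banks) $57 billion: Bank of Canada balance sheet contracts → −$57B.
Currency deposit $82 billion: just a shift between currency and reserves — both are base money → 0.
Discount-window loan $29 billion: Bank of Canada balance sheet expands → +$29B.
OMO sale (to banks) $3 billion: Bank of Canada balance sheet contracts → −$3B.
Net: −57 + 0 + 29 − 3 = -$31 billion.

-$31 billion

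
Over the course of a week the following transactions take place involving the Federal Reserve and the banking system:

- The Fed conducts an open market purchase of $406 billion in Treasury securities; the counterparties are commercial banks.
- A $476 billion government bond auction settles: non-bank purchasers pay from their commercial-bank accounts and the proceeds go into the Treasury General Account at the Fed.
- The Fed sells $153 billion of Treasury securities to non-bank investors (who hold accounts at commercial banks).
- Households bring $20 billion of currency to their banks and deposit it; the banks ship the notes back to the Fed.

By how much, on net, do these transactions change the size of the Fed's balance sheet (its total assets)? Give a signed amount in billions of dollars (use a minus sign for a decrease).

+$253 billion

OMO purchase (from banks) $406 billion: a Fed asset is acquired → +$406B.
Government account inflow $476 billion: only the composition of liabilities changes → 0.
Asset sale (to non-banks) $153 billion: a Fed asset is shed → −$153B.
Currency deposit $20 billion: only the composition of liabilities changes → 0.
Net: 406 + 0 − 153 + 0 = +$253 billion.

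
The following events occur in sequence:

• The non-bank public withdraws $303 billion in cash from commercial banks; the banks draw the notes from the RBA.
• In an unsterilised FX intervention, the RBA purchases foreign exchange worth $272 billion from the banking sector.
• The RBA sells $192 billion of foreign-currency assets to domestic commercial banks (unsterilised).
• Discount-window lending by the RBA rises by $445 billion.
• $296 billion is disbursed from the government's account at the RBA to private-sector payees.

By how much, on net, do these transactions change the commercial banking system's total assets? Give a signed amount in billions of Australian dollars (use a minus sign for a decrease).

Currency withdrawal $303 billion: bank balance sheets shrink → −$303B.
FX purchase $272 billion: just an asset swap on bank balance sheets → 0.
FX sale $192 billion: just an asset swap on bank balance sheets → 0.
Discount-window loan $445 billion: bank balance sheets expand → +$445B.
Government spending $296 billion: bank balance sheets expand → +$296B.
Net: −303 + 0 + 0 + 445 + 296 = +$438 billion.

+$438 billion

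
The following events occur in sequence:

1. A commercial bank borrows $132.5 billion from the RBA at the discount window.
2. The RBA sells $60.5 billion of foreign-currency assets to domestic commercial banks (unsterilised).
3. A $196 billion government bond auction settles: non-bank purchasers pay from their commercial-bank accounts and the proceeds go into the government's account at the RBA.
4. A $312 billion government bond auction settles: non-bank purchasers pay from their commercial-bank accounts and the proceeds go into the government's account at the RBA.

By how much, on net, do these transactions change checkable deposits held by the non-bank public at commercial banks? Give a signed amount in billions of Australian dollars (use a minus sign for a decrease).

RBA balance sheet:
  Assets:      Loans to banks +$132.5B, Foreign assets −$60.5B
  Liabilities: Bank reserves −$436B, Government deposits +$508B
Commercial banking system:
  Assets:      Reserves at CB −$436B, Foreign assets +$60.5B
  Liabilities: Checkable deposits −$508B, Borrowings from CB +$132.5B
So the change in checkable deposits held by the non-bank public at commercial banks is -$508 billion.

-$508 billion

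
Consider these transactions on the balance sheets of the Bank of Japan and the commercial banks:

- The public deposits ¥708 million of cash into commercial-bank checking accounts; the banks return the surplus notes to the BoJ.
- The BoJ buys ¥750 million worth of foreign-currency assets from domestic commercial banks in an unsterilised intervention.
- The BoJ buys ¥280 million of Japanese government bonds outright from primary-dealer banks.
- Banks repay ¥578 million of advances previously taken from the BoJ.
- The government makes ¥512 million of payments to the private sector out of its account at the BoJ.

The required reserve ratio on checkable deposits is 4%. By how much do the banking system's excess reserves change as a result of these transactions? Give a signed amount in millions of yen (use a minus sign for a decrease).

+¥1623.2 million

Currency deposit ¥708 million: reserves +¥708M, deposits +¥708M.
FX purchase ¥750 million: reserves +¥750M, deposits 0.
OMO purchase (from banks) ¥280 million: reserves +¥280M, deposits 0.
Discount-window repayment ¥578 million: reserves −¥578M, deposits 0.
Government spending ¥512 million: reserves +¥512M, deposits +¥512M.
Totals: Δreserves = +¥1672M, Δdeposits = +¥1220M.
Δrequired reserves = 4% × +¥1220M = +¥48.8M.
Δexcess reserves = Δreserves − Δrequired = +¥1672M − (+¥48.8M) = +¥1623.2 million.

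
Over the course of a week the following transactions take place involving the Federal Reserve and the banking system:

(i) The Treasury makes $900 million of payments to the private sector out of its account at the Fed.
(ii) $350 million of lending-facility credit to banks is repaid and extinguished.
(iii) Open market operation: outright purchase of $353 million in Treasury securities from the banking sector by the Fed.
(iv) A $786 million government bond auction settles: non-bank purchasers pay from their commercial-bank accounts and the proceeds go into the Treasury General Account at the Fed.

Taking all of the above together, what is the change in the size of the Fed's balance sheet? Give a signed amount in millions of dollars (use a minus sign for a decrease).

+$3 million

Government spending $900 million: only the composition of liabilities changes → 0.
Discount-window repayment $350 million: a Fed asset is shed → −$350M.
OMO purchase (from banks) $353 million: a Fed asset is acquired → +$353M.
Government account inflow $786 million: only the composition of liabilities changes → 0.
Net: 0 − 350 + 353 + 0 = +$3 million.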